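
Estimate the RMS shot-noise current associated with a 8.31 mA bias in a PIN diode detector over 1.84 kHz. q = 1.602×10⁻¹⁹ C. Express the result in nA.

I_n = √(2qI·B)
2qI·B = 2 × 1.602×10⁻¹⁹ × 8.31×10⁻³ × 1.84×10³ = 4.90×10⁻¹⁸ A²
I_n = √(4.90×10⁻¹⁸) = 2.21×10⁻⁹ A = 2.21 nA

2.21 nA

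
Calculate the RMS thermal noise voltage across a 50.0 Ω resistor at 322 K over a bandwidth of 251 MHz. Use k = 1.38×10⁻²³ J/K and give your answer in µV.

14.9 µV

V_n = √(4kTRB)
4kTRB = 4 × 1.38×10⁻²³ × 322 × 5.00×10¹ × 2.51×10⁸ = 2.23×10⁻¹⁰ V²
V_n = √(2.23×10⁻¹⁰) = 1.49×10⁻⁵ V = 14.9 µV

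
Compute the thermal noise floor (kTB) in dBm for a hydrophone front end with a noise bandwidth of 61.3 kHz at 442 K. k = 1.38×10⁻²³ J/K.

−124.3 dBm

P_n = kTB = 1.38×10⁻²³ × 442 × 6.13×10⁴ = 3.74×10⁻¹⁶ W
In dBm: 10 log₁₀(3.74×10⁻¹⁶ / 10⁻³) = −124.3 dBm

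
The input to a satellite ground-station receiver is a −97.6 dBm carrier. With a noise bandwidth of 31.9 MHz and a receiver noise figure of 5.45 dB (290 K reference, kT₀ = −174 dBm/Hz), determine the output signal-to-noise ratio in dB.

Noise floor: N = −174 + 10 log₁₀(B) + NF
10 log₁₀(3.19×10⁷) = 75.04 dB
N = −174 + 75.04 + 5.45 = −93.51 dBm
SNR = P_sig − N = −97.6 − (−93.51) = −4.09 dB → −4.1 dB

−4.1 dB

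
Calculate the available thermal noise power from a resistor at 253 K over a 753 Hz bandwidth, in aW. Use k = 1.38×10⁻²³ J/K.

P_n = kTB = 1.38×10⁻²³ × 253 × 7.53×10² = 2.63×10⁻¹⁸ W = 2.63 aW

2.63 aW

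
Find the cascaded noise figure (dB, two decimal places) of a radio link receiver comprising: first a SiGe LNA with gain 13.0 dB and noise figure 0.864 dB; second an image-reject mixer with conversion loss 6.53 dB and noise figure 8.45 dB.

1.82 dB

Convert to linear (a loss of L dB is a gain of −L dB): F_i = 10^(NF_i/10), G_i = 10^(G_i,dB/10)
  Stage 1: F_1 = 10^(0.864/10) = 1.220, G_1 = 10^(13.0/10) = 19.95
  Stage 2: F_2 = 10^(8.45/10) = 6.998, G_2 = 10^(−6.53/10) = 0.2223
Friis cascade:
  F = 1.220 + (6.998 − 1)/19.95 = 1.521
NF = 10 log₁₀(1.521) = 1.82 dB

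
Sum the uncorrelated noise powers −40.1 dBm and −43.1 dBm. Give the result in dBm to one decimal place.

−38.3 dBm

Convert to linear, add, convert back:
P₁ = 9.77×10⁻⁸ W, P₂ = 4.90×10⁻⁸ W
P_tot = 1.47×10⁻⁷ W → 10 log₁₀(P_tot / 10⁻³) = −38.3 dBm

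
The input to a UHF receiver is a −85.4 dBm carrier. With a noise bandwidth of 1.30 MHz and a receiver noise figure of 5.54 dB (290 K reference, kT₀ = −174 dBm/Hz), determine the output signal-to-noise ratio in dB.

21.9 dB

Noise floor: N = −174 + 10 log₁₀(B) + NF
10 log₁₀(1.30×10⁶) = 61.14 dB
N = −174 + 61.14 + 5.54 = −107.32 dBm
SNR = P_sig − N = −85.4 − (−107.32) = 21.92 dB → 21.9 dB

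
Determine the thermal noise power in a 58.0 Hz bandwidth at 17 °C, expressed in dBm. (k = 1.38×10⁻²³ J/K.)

T = 17 °C + 273.15 = 290.15 K
P_n = kTB = 1.38×10⁻²³ × 290.15 × 5.80×10¹ = 2.32×10⁻¹⁹ W
In dBm: 10 log₁₀(2.32×10⁻¹⁹ / 10⁻³) = −156.3 dBm

−156.3 dBm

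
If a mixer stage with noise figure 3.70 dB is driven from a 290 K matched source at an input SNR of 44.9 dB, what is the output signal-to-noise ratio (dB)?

41.20 dB

By definition F = SNR_in/SNR_out, so in dB: SNR_out = SNR_in − NF
SNR_out = 44.9 − 3.70 = 41.20 dB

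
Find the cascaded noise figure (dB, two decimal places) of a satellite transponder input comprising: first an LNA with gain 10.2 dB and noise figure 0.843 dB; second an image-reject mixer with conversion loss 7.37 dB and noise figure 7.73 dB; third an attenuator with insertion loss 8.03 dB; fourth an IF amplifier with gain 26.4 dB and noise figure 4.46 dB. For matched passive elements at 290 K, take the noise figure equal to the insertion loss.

10.17 dB

Convert to linear (a loss of L dB is a gain of −L dB): F_i = 10^(NF_i/10), G_i = 10^(G_i,dB/10)
  Stage 1: F_1 = 10^(0.843/10) = 1.214, G_1 = 10^(10.2/10) = 10.47
  Stage 2: F_2 = 10^(7.73/10) = 5.929, G_2 = 10^(−7.37/10) = 0.1832
  Stage 3: F_3 = 10^(8.03/10) = 6.353, G_3 = 10^(−8.03/10) = 0.1574
  Stage 4: F_4 = 10^(4.46/10) = 2.793, G_4 = 10^(26.4/10) = 436.5
Friis cascade:
  F = 1.214 + (5.929 − 1)/10.47 + (6.353 − 1)/1.919 + (2.793 − 1)/0.3020 = 10.41
NF = 10 log₁₀(10.41) = 10.17 dB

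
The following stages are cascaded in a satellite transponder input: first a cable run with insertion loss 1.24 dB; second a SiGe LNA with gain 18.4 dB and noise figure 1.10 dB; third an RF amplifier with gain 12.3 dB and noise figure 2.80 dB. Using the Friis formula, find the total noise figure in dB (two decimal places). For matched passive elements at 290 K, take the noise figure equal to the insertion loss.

2.38 dB

Convert to linear (a loss of L dB is a gain of −L dB): F_i = 10^(NF_i/10), G_i = 10^(G_i,dB/10)
  Stage 1: F_1 = 10^(1.24/10) = 1.330, G_1 = 10^(−1.24/10) = 0.7516
  Stage 2: F_2 = 10^(1.10/10) = 1.288, G_2 = 10^(18.4/10) = 69.18
  Stage 3: F_3 = 10^(2.80/10) = 1.905, G_3 = 10^(12.3/10) = 16.98
Friis cascade:
  F = 1.330 + (1.288 − 1)/0.7516 + (1.905 − 1)/52.00 = 1.731
NF = 10 log₁₀(1.731) = 2.38 dB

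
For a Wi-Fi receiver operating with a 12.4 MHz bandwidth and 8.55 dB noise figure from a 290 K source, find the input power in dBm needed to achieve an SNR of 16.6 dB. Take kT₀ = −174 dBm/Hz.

Sensitivity = −174 + 10 log₁₀(B) + NF + SNR_min
= −174 + 70.93 + 8.55 + 16.6
= −77.92 dBm → −77.9 dBm

−77.9 dBm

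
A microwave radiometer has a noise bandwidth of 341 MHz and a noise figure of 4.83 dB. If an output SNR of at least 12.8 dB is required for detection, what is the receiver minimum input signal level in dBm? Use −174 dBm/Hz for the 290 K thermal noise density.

−71.0 dBm

Sensitivity = −174 + 10 log₁₀(B) + NF + SNR_min
= −174 + 85.33 + 4.83 + 12.8
= −71.04 dBm → −71.0 dBm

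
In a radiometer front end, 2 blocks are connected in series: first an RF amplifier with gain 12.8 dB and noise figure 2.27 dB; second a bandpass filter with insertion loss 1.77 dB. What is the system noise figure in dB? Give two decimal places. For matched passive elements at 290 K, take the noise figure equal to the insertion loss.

2.34 dB

Convert to linear (a loss of L dB is a gain of −L dB): F_i = 10^(NF_i/10), G_i = 10^(G_i,dB/10)
  Stage 1: F_1 = 10^(2.27/10) = 1.687, G_1 = 10^(12.8/10) = 19.05
  Stage 2: F_2 = 10^(1.77/10) = 1.503, G_2 = 10^(−1.77/10) = 0.6653
Friis cascade:
  F = 1.687 + (1.503 − 1)/19.05 = 1.713
NF = 10 log₁₀(1.713) = 2.34 dB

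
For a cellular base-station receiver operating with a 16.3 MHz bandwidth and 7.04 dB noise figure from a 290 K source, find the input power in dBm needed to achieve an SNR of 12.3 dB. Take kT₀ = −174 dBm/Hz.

−82.5 dBm

Sensitivity = −174 + 10 log₁₀(B) + NF + SNR_min
= −174 + 72.12 + 7.04 + 12.3
= −82.54 dBm → −82.5 dBm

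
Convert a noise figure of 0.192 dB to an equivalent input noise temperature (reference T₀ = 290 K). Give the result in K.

13.1 K

F = 10^(0.192/10) = 1.0452
T_e = (F − 1)·T₀ = (1.0452 − 1) × 290 = 13.1 K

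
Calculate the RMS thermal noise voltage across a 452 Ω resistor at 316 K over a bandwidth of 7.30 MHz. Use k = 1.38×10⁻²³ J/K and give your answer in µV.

V_n = √(4kTRB)
4kTRB = 4 × 1.38×10⁻²³ × 316 × 4.52×10² × 7.30×10⁶ = 5.76×10⁻¹¹ V²
V_n = √(5.76×10⁻¹¹) = 7.59×10⁻⁶ V = 7.59 µV

7.59 µV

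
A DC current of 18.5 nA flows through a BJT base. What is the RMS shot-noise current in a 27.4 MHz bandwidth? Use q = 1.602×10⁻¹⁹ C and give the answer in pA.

403 pA

I_n = √(2qI·B)
2qI·B = 2 × 1.602×10⁻¹⁹ × 1.85×10⁻⁸ × 2.74×10⁷ = 1.62×10⁻¹⁹ A²
I_n = √(1.62×10⁻¹⁹) = 4.03×10⁻¹⁰ A = 403 pA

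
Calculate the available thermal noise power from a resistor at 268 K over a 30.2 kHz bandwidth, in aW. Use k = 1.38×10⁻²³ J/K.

112 aW

P_n = kTB = 1.38×10⁻²³ × 268 × 3.02×10⁴ = 1.12×10⁻¹⁶ W = 112 aW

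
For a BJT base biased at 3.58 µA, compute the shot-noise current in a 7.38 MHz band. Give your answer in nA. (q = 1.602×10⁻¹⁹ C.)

I_n = √(2qI·B)
2qI·B = 2 × 1.602×10⁻¹⁹ × 3.58×10⁻⁶ × 7.38×10⁶ = 8.47×10⁻¹⁸ A²
I_n = √(8.47×10⁻¹⁸) = 2.91×10⁻⁹ A = 2.91 nA

2.91 nA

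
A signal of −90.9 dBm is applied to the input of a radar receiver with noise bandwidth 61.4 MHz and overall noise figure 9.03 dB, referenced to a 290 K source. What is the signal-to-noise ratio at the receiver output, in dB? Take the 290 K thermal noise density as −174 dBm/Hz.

−3.8 dB

Noise floor: N = −174 + 10 log₁₀(B) + NF
10 log₁₀(6.14×10⁷) = 77.88 dB
N = −174 + 77.88 + 9.03 = −87.09 dBm
SNR = P_sig − N = −90.9 − (−87.09) = −3.81 dB → −3.8 dB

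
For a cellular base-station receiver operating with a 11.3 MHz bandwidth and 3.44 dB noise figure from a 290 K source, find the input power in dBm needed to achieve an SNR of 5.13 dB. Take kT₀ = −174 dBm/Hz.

Sensitivity = −174 + 10 log₁₀(B) + NF + SNR_min
= −174 + 70.53 + 3.44 + 5.13
= −94.90 dBm → −94.9 dBm

−94.9 dBm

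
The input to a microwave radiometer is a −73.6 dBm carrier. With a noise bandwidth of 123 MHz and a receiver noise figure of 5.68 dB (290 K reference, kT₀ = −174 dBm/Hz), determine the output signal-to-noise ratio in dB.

13.8 dB

Noise floor: N = −174 + 10 log₁₀(B) + NF
10 log₁₀(1.23×10⁸) = 80.9 dB
N = −174 + 80.9 + 5.68 = −87.42 dBm
SNR = P_sig − N = −73.6 − (−87.42) = 13.82 dB → 13.8 dB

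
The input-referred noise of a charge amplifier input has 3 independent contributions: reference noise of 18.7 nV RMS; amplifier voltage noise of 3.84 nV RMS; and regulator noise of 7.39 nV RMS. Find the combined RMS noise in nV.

Uncorrelated sources add in power (mean-square): V_tot = √(ΣV_i²)
V_tot = √[(1.87×10⁻⁸)² + (3.84×10⁻⁹)² + (7.39×10⁻⁹)²] = 2.05×10⁻⁸ V = 20.5 nV

20.5 nV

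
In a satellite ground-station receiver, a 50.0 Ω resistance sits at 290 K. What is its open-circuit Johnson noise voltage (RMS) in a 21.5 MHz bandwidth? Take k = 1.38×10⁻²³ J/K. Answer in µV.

4.15 µV

V_n = √(4kTRB)
4kTRB = 4 × 1.38×10⁻²³ × 290 × 5.00×10¹ × 2.15×10⁷ = 1.72×10⁻¹¹ V²
V_n = √(1.72×10⁻¹¹) = 4.15×10⁻⁶ V = 4.15 µV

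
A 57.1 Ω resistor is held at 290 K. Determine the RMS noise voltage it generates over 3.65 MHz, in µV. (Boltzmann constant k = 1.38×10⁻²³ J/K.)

1.83 µV

V_n = √(4kTRB)
4kTRB = 4 × 1.38×10⁻²³ × 290 × 5.71×10¹ × 3.65×10⁶ = 3.34×10⁻¹² V²
V_n = √(3.34×10⁻¹²) = 1.83×10⁻⁶ V = 1.83 µV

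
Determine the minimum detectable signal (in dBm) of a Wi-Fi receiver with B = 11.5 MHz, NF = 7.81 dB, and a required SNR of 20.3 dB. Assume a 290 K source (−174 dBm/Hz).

Sensitivity = −174 + 10 log₁₀(B) + NF + SNR_min
= −174 + 70.61 + 7.81 + 20.3
= −75.28 dBm → −75.3 dBm

−75.3 dBm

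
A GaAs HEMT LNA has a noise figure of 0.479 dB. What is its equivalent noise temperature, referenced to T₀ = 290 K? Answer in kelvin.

33.8 K

F = 10^(0.479/10) = 1.11661
T_e = (F − 1)·T₀ = (1.11661 − 1) × 290 = 33.8 K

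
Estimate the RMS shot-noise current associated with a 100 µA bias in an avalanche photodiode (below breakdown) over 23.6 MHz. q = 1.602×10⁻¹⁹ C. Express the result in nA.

I_n = √(2qI·B)
2qI·B = 2 × 1.602×10⁻¹⁹ × 1.00×10⁻⁴ × 2.36×10⁷ = 7.56×10⁻¹⁶ A²
I_n = √(7.56×10⁻¹⁶) = 2.75×10⁻⁸ A = 27.5 nA

27.5 nA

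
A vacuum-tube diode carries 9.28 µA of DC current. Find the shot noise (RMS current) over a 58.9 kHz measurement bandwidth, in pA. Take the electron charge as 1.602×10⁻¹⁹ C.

I_n = √(2qI·B)
2qI·B = 2 × 1.602×10⁻¹⁹ × 9.28×10⁻⁶ × 5.89×10⁴ = 1.75×10⁻¹⁹ A²
I_n = √(1.75×10⁻¹⁹) = 4.18×10⁻¹⁰ A = 418 pA

418 pA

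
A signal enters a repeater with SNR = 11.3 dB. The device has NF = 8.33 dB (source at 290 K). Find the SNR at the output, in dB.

By definition F = SNR_in/SNR_out, so in dB: SNR_out = SNR_in − NF
SNR_out = 11.3 − 8.33 = 2.97 dB

2.97 dB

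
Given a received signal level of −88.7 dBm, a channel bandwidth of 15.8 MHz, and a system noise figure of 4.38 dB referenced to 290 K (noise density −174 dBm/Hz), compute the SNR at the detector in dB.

Noise floor: N = −174 + 10 log₁₀(B) + NF
10 log₁₀(1.58×10⁷) = 71.99 dB
N = −174 + 71.99 + 4.38 = −97.63 dBm
SNR = P_sig − N = −88.7 − (−97.63) = 8.93 dB → 8.9 dB

8.9 dB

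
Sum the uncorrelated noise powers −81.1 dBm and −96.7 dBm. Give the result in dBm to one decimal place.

−81.0 dBm

Convert to linear, add, convert back:
P₁ = 7.76×10⁻¹² W, P₂ = 2.14×10⁻¹³ W
P_tot = 7.98×10⁻¹² W → 10 log₁₀(P_tot / 10⁻³) = −81.0 dBm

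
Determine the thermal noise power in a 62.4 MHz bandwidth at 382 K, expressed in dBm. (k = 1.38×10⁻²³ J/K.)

−94.8 dBm

P_n = kTB = 1.38×10⁻²³ × 382 × 6.24×10⁷ = 3.29×10⁻¹³ W
In dBm: 10 log₁₀(3.29×10⁻¹³ / 10⁻³) = −94.8 dBm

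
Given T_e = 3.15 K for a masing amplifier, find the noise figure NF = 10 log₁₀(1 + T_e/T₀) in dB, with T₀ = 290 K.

0.047 dB

F = 1 + T_e/T₀ = 1 + 3.15/290 = 1.01086
NF = 10 log₁₀(1.01086) = 0.047 dB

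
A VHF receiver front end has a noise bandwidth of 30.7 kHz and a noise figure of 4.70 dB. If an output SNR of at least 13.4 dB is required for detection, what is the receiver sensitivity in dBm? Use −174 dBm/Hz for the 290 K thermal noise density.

−111.0 dBm

Sensitivity = −174 + 10 log₁₀(B) + NF + SNR_min
= −174 + 44.87 + 4.70 + 13.4
= −111.03 dBm → −111.0 dBm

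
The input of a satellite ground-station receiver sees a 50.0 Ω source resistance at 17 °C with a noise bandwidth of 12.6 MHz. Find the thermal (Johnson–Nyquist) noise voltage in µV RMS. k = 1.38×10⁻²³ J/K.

T = 17 °C + 273.15 = 290.15 K
V_n = √(4kTRB)
4kTRB = 4 × 1.38×10⁻²³ × 290.15 × 5.00×10¹ × 1.26×10⁷ = 1.01×10⁻¹¹ V²
V_n = √(1.01×10⁻¹¹) = 3.18×10⁻⁶ V = 3.18 µV

3.18 µV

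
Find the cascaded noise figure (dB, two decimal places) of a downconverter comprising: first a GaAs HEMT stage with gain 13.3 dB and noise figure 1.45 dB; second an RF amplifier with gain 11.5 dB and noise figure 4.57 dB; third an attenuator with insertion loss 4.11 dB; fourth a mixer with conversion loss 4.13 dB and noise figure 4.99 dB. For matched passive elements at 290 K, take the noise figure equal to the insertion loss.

Convert to linear (a loss of L dB is a gain of −L dB): F_i = 10^(NF_i/10), G_i = 10^(G_i,dB/10)
  Stage 1: F_1 = 10^(1.45/10) = 1.396, G_1 = 10^(13.3/10) = 21.38
  Stage 2: F_2 = 10^(4.57/10) = 2.864, G_2 = 10^(11.5/10) = 14.13
  Stage 3: F_3 = 10^(4.11/10) = 2.576, G_3 = 10^(−4.11/10) = 0.3882
  Stage 4: F_4 = 10^(4.99/10) = 3.155, G_4 = 10^(−4.13/10) = 0.3864
Friis cascade:
  F = 1.396 + (2.864 − 1)/21.38 + (2.576 − 1)/302.0 + (3.155 − 1)/117.2 = 1.507
NF = 10 log₁₀(1.507) = 1.78 dB

1.78 dB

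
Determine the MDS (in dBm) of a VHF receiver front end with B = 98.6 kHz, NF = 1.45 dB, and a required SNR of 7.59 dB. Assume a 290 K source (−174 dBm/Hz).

−115.0 dBm

Sensitivity = −174 + 10 log₁₀(B) + NF + SNR_min
= −174 + 49.94 + 1.45 + 7.59
= −115.02 dBm → −115.0 dBm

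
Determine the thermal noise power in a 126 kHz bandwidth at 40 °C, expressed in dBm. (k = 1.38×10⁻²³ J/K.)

T = 40 °C + 273.15 = 313.15 K
P_n = kTB = 1.38×10⁻²³ × 313.15 × 1.26×10⁵ = 5.45×10⁻¹⁶ W
In dBm: 10 log₁₀(5.45×10⁻¹⁶ / 10⁻³) = −122.6 dBm

−122.6 dBm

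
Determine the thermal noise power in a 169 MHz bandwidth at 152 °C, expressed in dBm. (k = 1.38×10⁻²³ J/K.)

−90.0 dBm

T = 152 °C + 273.15 = 425.15 K
P_n = kTB = 1.38×10⁻²³ × 425.15 × 1.69×10⁸ = 9.92×10⁻¹³ W
In dBm: 10 log₁₀(9.92×10⁻¹³ / 10⁻³) = −90.0 dBm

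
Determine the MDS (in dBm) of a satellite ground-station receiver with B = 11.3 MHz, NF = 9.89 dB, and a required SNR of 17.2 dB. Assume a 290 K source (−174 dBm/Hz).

Sensitivity = −174 + 10 log₁₀(B) + NF + SNR_min
= −174 + 70.53 + 9.89 + 17.2
= −76.38 dBm → −76.4 dBm

−76.4 dBm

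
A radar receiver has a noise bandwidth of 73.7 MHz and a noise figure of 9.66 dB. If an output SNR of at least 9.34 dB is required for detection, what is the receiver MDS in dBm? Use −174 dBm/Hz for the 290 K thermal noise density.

Sensitivity = −174 + 10 log₁₀(B) + NF + SNR_min
= −174 + 78.67 + 9.66 + 9.34
= −76.33 dBm → −76.3 dBm

−76.3 dBm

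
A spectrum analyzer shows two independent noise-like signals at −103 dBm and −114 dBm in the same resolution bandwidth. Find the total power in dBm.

Convert to linear, add, convert back:
P₁ = 5.01×10⁻¹⁴ W, P₂ = 3.98×10⁻¹⁵ W
P_tot = 5.41×10⁻¹⁴ W → 10 log₁₀(P_tot / 10⁻³) = −102.7 dBm

−102.7 dBm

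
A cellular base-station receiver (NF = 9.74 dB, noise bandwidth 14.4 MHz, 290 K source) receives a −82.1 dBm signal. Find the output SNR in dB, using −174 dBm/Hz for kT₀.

Noise floor: N = −174 + 10 log₁₀(B) + NF
10 log₁₀(1.44×10⁷) = 71.58 dB
N = −174 + 71.58 + 9.74 = −92.68 dBm
SNR = P_sig − N = −82.1 − (−92.68) = 10.58 dB → 10.6 dB

10.6 dB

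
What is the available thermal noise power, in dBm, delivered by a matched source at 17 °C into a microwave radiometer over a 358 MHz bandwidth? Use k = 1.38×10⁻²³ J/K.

T = 17 °C + 273.15 = 290.15 K
P_n = kTB = 1.38×10⁻²³ × 290.15 × 3.58×10⁸ = 1.43×10⁻¹² W
In dBm: 10 log₁₀(1.43×10⁻¹² / 10⁻³) = −88.4 dBm

−88.4 dBm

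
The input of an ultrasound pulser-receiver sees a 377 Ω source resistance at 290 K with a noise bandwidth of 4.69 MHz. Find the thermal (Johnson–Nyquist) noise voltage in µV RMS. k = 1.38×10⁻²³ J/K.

5.32 µV

V_n = √(4kTRB)
4kTRB = 4 × 1.38×10⁻²³ × 290 × 3.77×10² × 4.69×10⁶ = 2.83×10⁻¹¹ V²
V_n = √(2.83×10⁻¹¹) = 5.32×10⁻⁶ V = 5.32 µV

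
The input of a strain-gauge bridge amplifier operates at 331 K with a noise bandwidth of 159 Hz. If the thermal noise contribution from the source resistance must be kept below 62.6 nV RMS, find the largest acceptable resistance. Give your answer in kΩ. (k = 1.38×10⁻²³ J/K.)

Johnson–Nyquist: V_n = √(4kTRB) ⇒ R = V_n² / (4kTB)
4kTB = 4 × 1.38×10⁻²³ × 331 × 1.59×10² = 2.91×10⁻¹⁸
R = (6.26×10⁻⁸)² / 2.91×10⁻¹⁸ = 1.35×10³ Ω = 1.35 kΩ

1.35 kΩ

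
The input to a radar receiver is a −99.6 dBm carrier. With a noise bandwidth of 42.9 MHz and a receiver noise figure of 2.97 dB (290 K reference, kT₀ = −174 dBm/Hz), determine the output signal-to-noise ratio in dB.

Noise floor: N = −174 + 10 log₁₀(B) + NF
10 log₁₀(4.29×10⁷) = 76.32 dB
N = −174 + 76.32 + 2.97 = −94.71 dBm
SNR = P_sig − N = −99.6 − (−94.71) = −4.89 dB → −4.9 dB

−4.9 dB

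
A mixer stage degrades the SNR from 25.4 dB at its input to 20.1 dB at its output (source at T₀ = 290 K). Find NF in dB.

5.3 dB

NF (dB) = SNR_in(dB) − SNR_out(dB) when the source is at T₀
NF = 25.4 − 20.1 = 5.3 dB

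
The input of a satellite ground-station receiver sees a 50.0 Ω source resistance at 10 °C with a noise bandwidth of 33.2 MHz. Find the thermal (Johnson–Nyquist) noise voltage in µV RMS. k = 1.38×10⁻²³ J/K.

T = 10 °C + 273.15 = 283.15 K
V_n = √(4kTRB)
4kTRB = 4 × 1.38×10⁻²³ × 283.15 × 5.00×10¹ × 3.32×10⁷ = 2.59×10⁻¹¹ V²
V_n = √(2.59×10⁻¹¹) = 5.09×10⁻⁶ V = 5.09 µV

5.09 µV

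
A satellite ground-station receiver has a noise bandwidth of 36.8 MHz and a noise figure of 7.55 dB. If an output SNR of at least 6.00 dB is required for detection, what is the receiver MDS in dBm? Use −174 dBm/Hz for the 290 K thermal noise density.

−84.8 dBm

Sensitivity = −174 + 10 log₁₀(B) + NF + SNR_min
= −174 + 75.66 + 7.55 + 6.00
= −84.79 dBm → −84.8 dBm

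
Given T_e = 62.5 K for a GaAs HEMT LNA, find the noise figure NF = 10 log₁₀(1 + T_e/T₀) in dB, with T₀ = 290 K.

F = 1 + T_e/T₀ = 1 + 62.5/290 = 1.21552
NF = 10 log₁₀(1.21552) = 0.848 dB

0.848 dB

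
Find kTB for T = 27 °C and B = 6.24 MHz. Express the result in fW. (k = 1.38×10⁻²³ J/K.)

T = 27 °C + 273.15 = 300.15 K
P_n = kTB = 1.38×10⁻²³ × 300.15 × 6.24×10⁶ = 2.58×10⁻¹⁴ W = 25.8 fW

25.8 fW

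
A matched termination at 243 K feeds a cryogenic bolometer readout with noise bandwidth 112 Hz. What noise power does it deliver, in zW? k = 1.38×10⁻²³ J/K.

P_n = kTB = 1.38×10⁻²³ × 243 × 1.12×10² = 3.76×10⁻¹⁹ W = 376 zW

376 zW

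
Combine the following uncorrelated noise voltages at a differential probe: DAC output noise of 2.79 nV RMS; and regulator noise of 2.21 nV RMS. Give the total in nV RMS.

3.56 nV

Uncorrelated sources add in power (mean-square): V_tot = √(ΣV_i²)
V_tot = √[(2.79×10⁻⁹)² + (2.21×10⁻⁹)²] = 3.56×10⁻⁹ V = 3.56 nV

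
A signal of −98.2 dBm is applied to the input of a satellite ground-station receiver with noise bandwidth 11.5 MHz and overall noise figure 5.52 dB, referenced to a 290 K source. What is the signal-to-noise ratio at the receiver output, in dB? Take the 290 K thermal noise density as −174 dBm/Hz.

−0.3 dB

Noise floor: N = −174 + 10 log₁₀(B) + NF
10 log₁₀(1.15×10⁷) = 70.61 dB
N = −174 + 70.61 + 5.52 = −97.87 dBm
SNR = P_sig − N = −98.2 − (−97.87) = −0.33 dB → −0.3 dB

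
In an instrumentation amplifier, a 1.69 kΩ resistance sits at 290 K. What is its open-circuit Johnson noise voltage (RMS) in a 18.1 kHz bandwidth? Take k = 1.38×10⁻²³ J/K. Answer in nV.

700 nV

V_n = √(4kTRB)
4kTRB = 4 × 1.38×10⁻²³ × 290 × 1.69×10³ × 1.81×10⁴ = 4.90×10⁻¹³ V²
V_n = √(4.90×10⁻¹³) = 7.00×10⁻⁷ V = 700 nV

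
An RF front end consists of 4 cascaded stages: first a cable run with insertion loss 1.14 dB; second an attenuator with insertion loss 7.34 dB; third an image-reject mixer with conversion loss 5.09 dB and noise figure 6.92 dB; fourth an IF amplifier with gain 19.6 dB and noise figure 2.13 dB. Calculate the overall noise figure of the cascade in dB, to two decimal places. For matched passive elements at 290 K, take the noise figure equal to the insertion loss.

Convert to linear (a loss of L dB is a gain of −L dB): F_i = 10^(NF_i/10), G_i = 10^(G_i,dB/10)
  Stage 1: F_1 = 10^(1.14/10) = 1.300, G_1 = 10^(−1.14/10) = 0.7691
  Stage 2: F_2 = 10^(7.34/10) = 5.420, G_2 = 10^(−7.34/10) = 0.1845
  Stage 3: F_3 = 10^(6.92/10) = 4.920, G_3 = 10^(−5.09/10) = 0.3097
  Stage 4: F_4 = 10^(2.13/10) = 1.633, G_4 = 10^(19.6/10) = 91.20
Friis cascade:
  F = 1.300 + (5.420 − 1)/0.7691 + (4.920 − 1)/0.1419 + (1.633 − 1)/0.04395 = 49.08
NF = 10 log₁₀(49.08) = 16.91 dB

16.91 dB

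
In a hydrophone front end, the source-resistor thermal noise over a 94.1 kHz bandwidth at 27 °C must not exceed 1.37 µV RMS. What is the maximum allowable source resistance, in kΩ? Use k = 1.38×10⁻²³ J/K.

T = 27 °C + 273.15 = 300.15 K
Johnson–Nyquist: V_n = √(4kTRB) ⇒ R = V_n² / (4kTB)
4kTB = 4 × 1.38×10⁻²³ × 300.15 × 9.41×10⁴ = 1.56×10⁻¹⁵
R = (1.37×10⁻⁶)² / 1.56×10⁻¹⁵ = 1.20×10³ Ω = 1.20 kΩ

1.20 kΩ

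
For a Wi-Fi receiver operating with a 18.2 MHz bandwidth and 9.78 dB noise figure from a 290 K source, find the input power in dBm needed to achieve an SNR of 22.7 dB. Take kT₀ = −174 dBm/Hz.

−68.9 dBm

Sensitivity = −174 + 10 log₁₀(B) + NF + SNR_min
= −174 + 72.6 + 9.78 + 22.7
= −68.92 dBm → −68.9 dBm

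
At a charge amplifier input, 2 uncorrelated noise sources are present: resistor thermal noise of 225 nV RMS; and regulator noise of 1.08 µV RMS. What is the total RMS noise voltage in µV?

Uncorrelated sources add in power (mean-square): V_tot = √(ΣV_i²)
V_tot = √[(2.25×10⁻⁷)² + (1.08×10⁻⁶)²] = 1.10×10⁻⁶ V = 1.10 µV

1.10 µV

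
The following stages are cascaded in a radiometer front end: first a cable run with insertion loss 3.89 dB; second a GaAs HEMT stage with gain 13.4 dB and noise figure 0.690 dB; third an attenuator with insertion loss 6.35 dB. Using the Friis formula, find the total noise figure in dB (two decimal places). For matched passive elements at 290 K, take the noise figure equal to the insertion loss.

5.11 dB

Convert to linear (a loss of L dB is a gain of −L dB): F_i = 10^(NF_i/10), G_i = 10^(G_i,dB/10)
  Stage 1: F_1 = 10^(3.89/10) = 2.449, G_1 = 10^(−3.89/10) = 0.4083
  Stage 2: F_2 = 10^(0.690/10) = 1.172, G_2 = 10^(13.4/10) = 21.88
  Stage 3: F_3 = 10^(6.35/10) = 4.315, G_3 = 10^(−6.35/10) = 0.2317
Friis cascade:
  F = 2.449 + (1.172 − 1)/0.4083 + (4.315 − 1)/8.933 = 3.242
NF = 10 log₁₀(3.242) = 5.11 dB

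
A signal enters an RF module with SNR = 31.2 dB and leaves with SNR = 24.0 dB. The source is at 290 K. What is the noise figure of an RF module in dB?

7.2 dB

NF (dB) = SNR_in(dB) − SNR_out(dB) when the source is at T₀
NF = 31.2 − 24.0 = 7.2 dB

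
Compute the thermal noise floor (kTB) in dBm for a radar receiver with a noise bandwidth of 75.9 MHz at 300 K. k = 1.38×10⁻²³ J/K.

P_n = kTB = 1.38×10⁻²³ × 300 × 7.59×10⁷ = 3.14×10⁻¹³ W
In dBm: 10 log₁₀(3.14×10⁻¹³ / 10⁻³) = −95.0 dBm

−95.0 dBm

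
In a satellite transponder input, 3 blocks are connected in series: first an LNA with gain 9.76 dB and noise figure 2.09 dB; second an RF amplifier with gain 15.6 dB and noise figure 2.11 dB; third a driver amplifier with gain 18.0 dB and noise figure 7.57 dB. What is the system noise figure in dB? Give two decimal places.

2.30 dB

Convert to linear (a loss of L dB is a gain of −L dB): F_i = 10^(NF_i/10), G_i = 10^(G_i,dB/10)
  Stage 1: F_1 = 10^(2.09/10) = 1.618, G_1 = 10^(9.76/10) = 9.462
  Stage 2: F_2 = 10^(2.11/10) = 1.626, G_2 = 10^(15.6/10) = 36.31
  Stage 3: F_3 = 10^(7.57/10) = 5.715, G_3 = 10^(18.0/10) = 63.10
Friis cascade:
  F = 1.618 + (1.626 − 1)/9.462 + (5.715 − 1)/343.6 = 1.698
NF = 10 log₁₀(1.698) = 2.30 dB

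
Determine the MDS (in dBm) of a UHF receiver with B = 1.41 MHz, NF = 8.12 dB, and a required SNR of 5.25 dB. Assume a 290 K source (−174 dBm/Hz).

Sensitivity = −174 + 10 log₁₀(B) + NF + SNR_min
= −174 + 61.49 + 8.12 + 5.25
= −99.14 dBm → −99.1 dBm

−99.1 dBm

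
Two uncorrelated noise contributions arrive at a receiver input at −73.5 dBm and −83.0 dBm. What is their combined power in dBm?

Convert to linear, add, convert back:
P₁ = 4.47×10⁻¹¹ W, P₂ = 5.01×10⁻¹² W
P_tot = 4.97×10⁻¹¹ W → 10 log₁₀(P_tot / 10⁻³) = −73.0 dBm

−73.0 dBm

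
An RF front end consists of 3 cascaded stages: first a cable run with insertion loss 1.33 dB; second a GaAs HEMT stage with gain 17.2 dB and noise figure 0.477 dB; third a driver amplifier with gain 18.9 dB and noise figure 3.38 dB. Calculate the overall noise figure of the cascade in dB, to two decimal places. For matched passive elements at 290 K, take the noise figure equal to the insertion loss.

Convert to linear (a loss of L dB is a gain of −L dB): F_i = 10^(NF_i/10), G_i = 10^(G_i,dB/10)
  Stage 1: F_1 = 10^(1.33/10) = 1.358, G_1 = 10^(−1.33/10) = 0.7362
  Stage 2: F_2 = 10^(0.477/10) = 1.116, G_2 = 10^(17.2/10) = 52.48
  Stage 3: F_3 = 10^(3.38/10) = 2.178, G_3 = 10^(18.9/10) = 77.62
Friis cascade:
  F = 1.358 + (1.116 − 1)/0.7362 + (2.178 − 1)/38.64 = 1.546
NF = 10 log₁₀(1.546) = 1.89 dB

1.89 dB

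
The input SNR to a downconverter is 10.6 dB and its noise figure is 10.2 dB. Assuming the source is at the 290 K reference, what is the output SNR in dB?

0.4 dB

By definition F = SNR_in/SNR_out, so in dB: SNR_out = SNR_in − NF
SNR_out = 10.6 − 10.2 = 0.4 dB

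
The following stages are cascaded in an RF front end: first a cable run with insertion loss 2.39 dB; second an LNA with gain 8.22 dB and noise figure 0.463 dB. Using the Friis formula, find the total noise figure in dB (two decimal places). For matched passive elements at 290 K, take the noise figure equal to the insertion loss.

2.85 dB

Convert to linear (a loss of L dB is a gain of −L dB): F_i = 10^(NF_i/10), G_i = 10^(G_i,dB/10)
  Stage 1: F_1 = 10^(2.39/10) = 1.734, G_1 = 10^(−2.39/10) = 0.5768
  Stage 2: F_2 = 10^(0.463/10) = 1.112, G_2 = 10^(8.22/10) = 6.637
Friis cascade:
  F = 1.734 + (1.112 − 1)/0.5768 = 1.929
NF = 10 log₁₀(1.929) = 2.85 dB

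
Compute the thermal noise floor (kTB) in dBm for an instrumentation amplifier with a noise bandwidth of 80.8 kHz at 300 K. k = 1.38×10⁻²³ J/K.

P_n = kTB = 1.38×10⁻²³ × 300 × 8.08×10⁴ = 3.35×10⁻¹⁶ W
In dBm: 10 log₁₀(3.35×10⁻¹⁶ / 10⁻³) = −124.8 dBm

−124.8 dBm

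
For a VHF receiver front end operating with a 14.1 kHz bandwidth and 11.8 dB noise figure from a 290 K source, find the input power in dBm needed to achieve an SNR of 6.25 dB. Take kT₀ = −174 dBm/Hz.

Sensitivity = −174 + 10 log₁₀(B) + NF + SNR_min
= −174 + 41.49 + 11.8 + 6.25
= −114.46 dBm → −114.5 dBm

−114.5 dBm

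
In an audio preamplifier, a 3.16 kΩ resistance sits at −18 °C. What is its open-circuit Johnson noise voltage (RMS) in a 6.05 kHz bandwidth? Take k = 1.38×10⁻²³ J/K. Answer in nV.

T = −18 °C + 273.15 = 255.15 K
V_n = √(4kTRB)
4kTRB = 4 × 1.38×10⁻²³ × 255.15 × 3.16×10³ × 6.05×10³ = 2.69×10⁻¹³ V²
V_n = √(2.69×10⁻¹³) = 5.19×10⁻⁷ V = 519 nV

519 nV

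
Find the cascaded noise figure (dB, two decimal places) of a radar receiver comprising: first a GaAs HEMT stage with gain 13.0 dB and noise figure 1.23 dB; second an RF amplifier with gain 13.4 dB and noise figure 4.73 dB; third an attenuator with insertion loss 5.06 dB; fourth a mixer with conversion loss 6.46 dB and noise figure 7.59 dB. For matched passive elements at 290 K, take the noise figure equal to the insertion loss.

1.66 dB

Convert to linear (a loss of L dB is a gain of −L dB): F_i = 10^(NF_i/10), G_i = 10^(G_i,dB/10)
  Stage 1: F_1 = 10^(1.23/10) = 1.327, G_1 = 10^(13.0/10) = 19.95
  Stage 2: F_2 = 10^(4.73/10) = 2.972, G_2 = 10^(13.4/10) = 21.88
  Stage 3: F_3 = 10^(5.06/10) = 3.206, G_3 = 10^(−5.06/10) = 0.3119
  Stage 4: F_4 = 10^(7.59/10) = 5.741, G_4 = 10^(−6.46/10) = 0.2259
Friis cascade:
  F = 1.327 + (2.972 − 1)/19.95 + (3.206 − 1)/436.5 + (5.741 − 1)/136.1 = 1.466
NF = 10 log₁₀(1.466) = 1.66 dB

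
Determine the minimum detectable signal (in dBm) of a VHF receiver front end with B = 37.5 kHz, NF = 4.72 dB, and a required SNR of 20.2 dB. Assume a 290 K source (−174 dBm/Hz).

Sensitivity = −174 + 10 log₁₀(B) + NF + SNR_min
= −174 + 45.74 + 4.72 + 20.2
= −103.34 dBm → −103.3 dBm

−103.3 dBm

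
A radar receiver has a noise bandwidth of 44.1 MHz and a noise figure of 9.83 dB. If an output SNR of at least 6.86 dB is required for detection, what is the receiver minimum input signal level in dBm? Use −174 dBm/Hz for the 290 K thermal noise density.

−80.9 dBm

Sensitivity = −174 + 10 log₁₀(B) + NF + SNR_min
= −174 + 76.44 + 9.83 + 6.86
= −80.87 dBm → −80.9 dBm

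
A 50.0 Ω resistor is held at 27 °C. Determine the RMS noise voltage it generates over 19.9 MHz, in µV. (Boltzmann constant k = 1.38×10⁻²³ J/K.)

4.06 µV

T = 27 °C + 273.15 = 300.15 K
V_n = √(4kTRB)
4kTRB = 4 × 1.38×10⁻²³ × 300.15 × 5.00×10¹ × 1.99×10⁷ = 1.65×10⁻¹¹ V²
V_n = √(1.65×10⁻¹¹) = 4.06×10⁻⁶ V = 4.06 µV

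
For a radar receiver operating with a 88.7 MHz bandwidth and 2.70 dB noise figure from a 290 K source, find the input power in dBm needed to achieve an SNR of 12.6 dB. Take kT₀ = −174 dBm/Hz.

−79.2 dBm

Sensitivity = −174 + 10 log₁₀(B) + NF + SNR_min
= −174 + 79.48 + 2.70 + 12.6
= −79.22 dBm → −79.2 dBm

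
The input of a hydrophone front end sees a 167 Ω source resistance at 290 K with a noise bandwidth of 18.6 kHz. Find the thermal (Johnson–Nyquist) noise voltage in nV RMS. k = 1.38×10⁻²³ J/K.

V_n = √(4kTRB)
4kTRB = 4 × 1.38×10⁻²³ × 290 × 1.67×10² × 1.86×10⁴ = 4.97×10⁻¹⁴ V²
V_n = √(4.97×10⁻¹⁴) = 2.23×10⁻⁷ V = 223 nV

223 nV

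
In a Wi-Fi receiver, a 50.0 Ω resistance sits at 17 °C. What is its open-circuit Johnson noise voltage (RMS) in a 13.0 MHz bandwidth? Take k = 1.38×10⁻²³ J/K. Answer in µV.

T = 17 °C + 273.15 = 290.15 K
V_n = √(4kTRB)
4kTRB = 4 × 1.38×10⁻²³ × 290.15 × 5.00×10¹ × 1.30×10⁷ = 1.04×10⁻¹¹ V²
V_n = √(1.04×10⁻¹¹) = 3.23×10⁻⁶ V = 3.23 µV

3.23 µV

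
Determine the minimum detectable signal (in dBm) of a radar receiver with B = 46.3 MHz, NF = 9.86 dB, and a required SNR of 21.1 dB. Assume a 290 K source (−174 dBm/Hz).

Sensitivity = −174 + 10 log₁₀(B) + NF + SNR_min
= −174 + 76.66 + 9.86 + 21.1
= −66.38 dBm → −66.4 dBm

−66.4 dBm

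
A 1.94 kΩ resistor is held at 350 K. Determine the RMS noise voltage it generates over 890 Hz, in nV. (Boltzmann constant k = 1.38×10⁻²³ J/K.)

183 nV

V_n = √(4kTRB)
4kTRB = 4 × 1.38×10⁻²³ × 350 × 1.94×10³ × 8.90×10² = 3.34×10⁻¹⁴ V²
V_n = √(3.34×10⁻¹⁴) = 1.83×10⁻⁷ V = 183 nV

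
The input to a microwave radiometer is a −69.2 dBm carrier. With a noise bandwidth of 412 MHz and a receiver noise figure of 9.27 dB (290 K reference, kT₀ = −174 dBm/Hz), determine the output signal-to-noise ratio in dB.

Noise floor: N = −174 + 10 log₁₀(B) + NF
10 log₁₀(4.12×10⁸) = 86.15 dB
N = −174 + 86.15 + 9.27 = −78.58 dBm
SNR = P_sig − N = −69.2 − (−78.58) = 9.38 dB → 9.4 dB

9.4 dB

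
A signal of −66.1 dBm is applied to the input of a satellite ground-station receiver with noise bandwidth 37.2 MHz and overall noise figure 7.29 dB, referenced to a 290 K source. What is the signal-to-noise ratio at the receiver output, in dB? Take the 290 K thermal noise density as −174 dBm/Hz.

Noise floor: N = −174 + 10 log₁₀(B) + NF
10 log₁₀(3.72×10⁷) = 75.71 dB
N = −174 + 75.71 + 7.29 = −91.00 dBm
SNR = P_sig − N = −66.1 − (−91.00) = 24.90 dB → 24.9 dB

24.9 dB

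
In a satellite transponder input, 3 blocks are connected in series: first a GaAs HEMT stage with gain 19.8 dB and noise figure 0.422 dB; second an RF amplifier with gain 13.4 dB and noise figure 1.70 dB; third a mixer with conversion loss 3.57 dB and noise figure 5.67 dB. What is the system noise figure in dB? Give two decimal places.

Convert to linear (a loss of L dB is a gain of −L dB): F_i = 10^(NF_i/10), G_i = 10^(G_i,dB/10)
  Stage 1: F_1 = 10^(0.422/10) = 1.102, G_1 = 10^(19.8/10) = 95.50
  Stage 2: F_2 = 10^(1.70/10) = 1.479, G_2 = 10^(13.4/10) = 21.88
  Stage 3: F_3 = 10^(5.67/10) = 3.690, G_3 = 10^(−3.57/10) = 0.4395
Friis cascade:
  F = 1.102 + (1.479 − 1)/95.50 + (3.690 − 1)/2089 = 1.108
NF = 10 log₁₀(1.108) = 0.45 dB

0.45 dB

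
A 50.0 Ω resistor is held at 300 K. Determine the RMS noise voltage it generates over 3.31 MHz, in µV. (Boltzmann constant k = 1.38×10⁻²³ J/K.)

V_n = √(4kTRB)
4kTRB = 4 × 1.38×10⁻²³ × 300 × 5.00×10¹ × 3.31×10⁶ = 2.74×10⁻¹² V²
V_n = √(2.74×10⁻¹²) = 1.66×10⁻⁶ V = 1.66 µV

1.66 µV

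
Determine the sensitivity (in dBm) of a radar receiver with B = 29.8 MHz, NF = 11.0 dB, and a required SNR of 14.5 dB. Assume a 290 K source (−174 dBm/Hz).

Sensitivity = −174 + 10 log₁₀(B) + NF + SNR_min
= −174 + 74.74 + 11.0 + 14.5
= −73.76 dBm → −73.8 dBm

−73.8 dBm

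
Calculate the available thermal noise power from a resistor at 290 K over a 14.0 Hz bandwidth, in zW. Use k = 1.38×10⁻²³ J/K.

56.0 zW

P_n = kTB = 1.38×10⁻²³ × 290 × 1.40×10¹ = 5.60×10⁻²⁰ W = 56.0 zW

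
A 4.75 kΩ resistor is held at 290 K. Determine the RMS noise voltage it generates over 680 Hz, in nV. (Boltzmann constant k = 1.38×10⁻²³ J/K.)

V_n = √(4kTRB)
4kTRB = 4 × 1.38×10⁻²³ × 290 × 4.75×10³ × 6.80×10² = 5.17×10⁻¹⁴ V²
V_n = √(5.17×10⁻¹⁴) = 2.27×10⁻⁷ V = 227 nV

227 nV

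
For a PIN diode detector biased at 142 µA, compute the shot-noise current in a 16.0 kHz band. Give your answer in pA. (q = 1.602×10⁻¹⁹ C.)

853 pA

I_n = √(2qI·B)
2qI·B = 2 × 1.602×10⁻¹⁹ × 1.42×10⁻⁴ × 1.60×10⁴ = 7.28×10⁻¹⁹ A²
I_n = √(7.28×10⁻¹⁹) = 8.53×10⁻¹⁰ A = 853 pA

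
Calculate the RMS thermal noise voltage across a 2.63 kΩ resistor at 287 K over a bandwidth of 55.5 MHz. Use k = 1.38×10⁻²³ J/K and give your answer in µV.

V_n = √(4kTRB)
4kTRB = 4 × 1.38×10⁻²³ × 287 × 2.63×10³ × 5.55×10⁷ = 2.31×10⁻⁹ V²
V_n = √(2.31×10⁻⁹) = 4.81×10⁻⁵ V = 48.1 µV

48.1 µV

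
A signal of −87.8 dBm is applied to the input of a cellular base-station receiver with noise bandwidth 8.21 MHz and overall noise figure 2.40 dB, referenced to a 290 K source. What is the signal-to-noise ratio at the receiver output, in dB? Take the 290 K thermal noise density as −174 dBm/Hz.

14.7 dB

Noise floor: N = −174 + 10 log₁₀(B) + NF
10 log₁₀(8.21×10⁶) = 69.14 dB
N = −174 + 69.14 + 2.40 = −102.46 dBm
SNR = P_sig − N = −87.8 − (−102.46) = 14.66 dB → 14.7 dB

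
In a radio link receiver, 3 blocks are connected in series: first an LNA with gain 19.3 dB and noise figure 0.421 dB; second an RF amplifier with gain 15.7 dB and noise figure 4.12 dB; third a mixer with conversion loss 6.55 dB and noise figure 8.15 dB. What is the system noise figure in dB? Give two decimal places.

Convert to linear (a loss of L dB is a gain of −L dB): F_i = 10^(NF_i/10), G_i = 10^(G_i,dB/10)
  Stage 1: F_1 = 10^(0.421/10) = 1.102, G_1 = 10^(19.3/10) = 85.11
  Stage 2: F_2 = 10^(4.12/10) = 2.582, G_2 = 10^(15.7/10) = 37.15
  Stage 3: F_3 = 10^(8.15/10) = 6.531, G_3 = 10^(−6.55/10) = 0.2213
Friis cascade:
  F = 1.102 + (2.582 − 1)/85.11 + (6.531 − 1)/3162 = 1.122
NF = 10 log₁₀(1.122) = 0.50 dB

0.50 dB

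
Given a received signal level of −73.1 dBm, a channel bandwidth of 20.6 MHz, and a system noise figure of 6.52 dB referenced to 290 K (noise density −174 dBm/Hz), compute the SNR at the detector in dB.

21.2 dB

Noise floor: N = −174 + 10 log₁₀(B) + NF
10 log₁₀(2.06×10⁷) = 73.14 dB
N = −174 + 73.14 + 6.52 = −94.34 dBm
SNR = P_sig − N = −73.1 − (−94.34) = 21.24 dB → 21.2 dB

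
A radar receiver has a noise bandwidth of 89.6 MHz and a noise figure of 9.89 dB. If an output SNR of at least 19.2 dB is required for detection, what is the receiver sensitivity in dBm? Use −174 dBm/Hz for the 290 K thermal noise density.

Sensitivity = −174 + 10 log₁₀(B) + NF + SNR_min
= −174 + 79.52 + 9.89 + 19.2
= −65.39 dBm → −65.4 dBm

−65.4 dBm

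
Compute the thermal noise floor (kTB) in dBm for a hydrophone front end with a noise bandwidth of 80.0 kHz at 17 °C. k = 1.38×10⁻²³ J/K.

T = 17 °C + 273.15 = 290.15 K
P_n = kTB = 1.38×10⁻²³ × 290.15 × 8.00×10⁴ = 3.20×10⁻¹⁶ W
In dBm: 10 log₁₀(3.20×10⁻¹⁶ / 10⁻³) = −124.9 dBm

−124.9 dBm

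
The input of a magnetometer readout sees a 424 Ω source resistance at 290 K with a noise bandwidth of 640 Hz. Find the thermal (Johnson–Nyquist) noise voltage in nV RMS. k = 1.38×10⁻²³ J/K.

V_n = √(4kTRB)
4kTRB = 4 × 1.38×10⁻²³ × 290 × 4.24×10² × 6.40×10² = 4.34×10⁻¹⁵ V²
V_n = √(4.34×10⁻¹⁵) = 6.59×10⁻⁸ V = 65.9 nV

65.9 nV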